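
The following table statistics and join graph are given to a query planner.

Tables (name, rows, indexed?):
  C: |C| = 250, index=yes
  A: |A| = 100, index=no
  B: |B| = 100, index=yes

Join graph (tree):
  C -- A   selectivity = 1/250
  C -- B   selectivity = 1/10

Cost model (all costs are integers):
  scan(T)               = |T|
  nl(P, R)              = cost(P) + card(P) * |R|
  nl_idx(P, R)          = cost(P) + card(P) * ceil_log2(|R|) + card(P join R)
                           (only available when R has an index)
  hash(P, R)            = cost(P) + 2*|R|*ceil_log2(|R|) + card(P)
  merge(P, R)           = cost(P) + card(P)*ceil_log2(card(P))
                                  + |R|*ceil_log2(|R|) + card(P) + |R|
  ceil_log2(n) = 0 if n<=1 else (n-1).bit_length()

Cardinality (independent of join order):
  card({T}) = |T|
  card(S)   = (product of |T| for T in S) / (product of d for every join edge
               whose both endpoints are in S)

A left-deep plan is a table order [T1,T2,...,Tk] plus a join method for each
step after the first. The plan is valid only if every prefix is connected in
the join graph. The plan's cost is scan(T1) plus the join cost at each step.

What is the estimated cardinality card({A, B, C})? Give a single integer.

Tables in S: A(100), B(100), C(250)
Edges inside S: C-A(d=250), C-B(d=10)
numerator = 100 * 100 * 250 = 2500000
denominator = 250 * 10 = 2500
card(S) = 2500000 / 2500 = 1000

1000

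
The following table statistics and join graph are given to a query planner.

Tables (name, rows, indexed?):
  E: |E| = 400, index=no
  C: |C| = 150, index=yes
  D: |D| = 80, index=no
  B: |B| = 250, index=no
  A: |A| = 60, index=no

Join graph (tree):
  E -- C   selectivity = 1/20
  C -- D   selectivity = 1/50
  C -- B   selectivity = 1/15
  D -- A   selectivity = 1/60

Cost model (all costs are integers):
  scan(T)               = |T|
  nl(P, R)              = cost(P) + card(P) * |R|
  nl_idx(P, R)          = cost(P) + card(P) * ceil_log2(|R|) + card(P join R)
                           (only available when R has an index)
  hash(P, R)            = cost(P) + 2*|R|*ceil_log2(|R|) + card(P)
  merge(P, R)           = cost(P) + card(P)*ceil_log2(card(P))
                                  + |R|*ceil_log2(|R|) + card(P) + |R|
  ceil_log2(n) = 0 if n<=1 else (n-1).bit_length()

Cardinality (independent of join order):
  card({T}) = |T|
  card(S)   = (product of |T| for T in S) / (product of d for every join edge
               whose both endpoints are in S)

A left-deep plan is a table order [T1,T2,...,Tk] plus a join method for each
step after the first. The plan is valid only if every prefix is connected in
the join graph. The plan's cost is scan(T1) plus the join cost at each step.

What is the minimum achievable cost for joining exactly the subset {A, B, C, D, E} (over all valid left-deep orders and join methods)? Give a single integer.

Selinger DP over subsets of {A,B,C,D,E}:
  {E}: scan cost=400, card=400
  {C}: scan cost=150, card=150
  {D}: scan cost=80, card=80
  {B}: scan cost=250, card=250
  {A}: scan cost=60, card=60
  {CE}: card=3000; try (C,hash)→3200, (E,merge)→5500, (C,merge)→5750, (C,nl_idx)→6600, (E,hash)→7500, (E,nl)→60150 …(+1); best=3200 via (C,hash)
  {CD}: card=240; try (C,nl_idx)→960, (D,hash)→1420, (C,merge)→2070, (D,merge)→2140, (C,hash)→2560, (C,nl)→12080 …(+1); best=960 via (C,nl_idx)
  {BC}: card=2500; try (C,hash)→2900, (B,merge)→3750, (C,merge)→3850, (B,hash)→4300, (C,nl_idx)→4750, (B,nl)→37650 …(+1); best=2900 via (C,hash)
  {AD}: card=80; try (A,hash)→880, (D,merge)→1120, (A,merge)→1140, (D,hash)→1240, (D,nl)→4860, (A,nl)→4880; best=880 via (A,hash)
  {CDE}: card=4800; try (E,merge)→7120, (D,hash)→7320, (E,hash)→8400, (D,merge)→42840, (E,nl)→96960, (D,nl)→243200; best=7120 via (E,merge)
  {BCE}: card=50000; try (B,hash)→10200, (E,hash)→12600, (E,merge)→39400, (B,merge)→44450, (B,nl)→753200, (E,nl)→1002900; best=10200 via (B,hash)
  {BCD}: card=4000; try (B,hash)→5200, (B,merge)→5370, (D,hash)→6520, (D,merge)→36040, (B,nl)→60960, (D,nl)→202900; best=5200 via (B,hash)
  {ACD}: card=240; try (C,nl_idx)→1760, (A,hash)→1920, (C,merge)→2870, (C,hash)→3360, (A,merge)→3540, (C,nl)→12880 …(+1); best=1760 via (C,nl_idx)
  {BCDE}: card=80000; try (B,hash)→15920, (E,hash)→16400, (E,merge)→61200, (D,hash)→61320, (B,merge)→76570, (D,merge)→860840 …(+3); best=15920 via (B,hash)
  {ACDE}: card=4800; try (E,merge)→7920, (E,hash)→9200, (A,hash)→12640, (A,merge)→74740, (E,nl)→97760, (A,nl)→295120; best=7920 via (E,merge)
  {ABCD}: card=4000; try (B,hash)→6000, (B,merge)→6170, (A,hash)→9920, (A,merge)→57620, (B,nl)→61760, (A,nl)→245200; best=6000 via (B,hash)
  {ABCDE}: card=80000; try (B,hash)→16720, (E,hash)→17200, (E,merge)→62000, (B,merge)→77370, (A,hash)→96640, (B,nl)→1207920 …(+3); best=16720 via (B,hash)

16720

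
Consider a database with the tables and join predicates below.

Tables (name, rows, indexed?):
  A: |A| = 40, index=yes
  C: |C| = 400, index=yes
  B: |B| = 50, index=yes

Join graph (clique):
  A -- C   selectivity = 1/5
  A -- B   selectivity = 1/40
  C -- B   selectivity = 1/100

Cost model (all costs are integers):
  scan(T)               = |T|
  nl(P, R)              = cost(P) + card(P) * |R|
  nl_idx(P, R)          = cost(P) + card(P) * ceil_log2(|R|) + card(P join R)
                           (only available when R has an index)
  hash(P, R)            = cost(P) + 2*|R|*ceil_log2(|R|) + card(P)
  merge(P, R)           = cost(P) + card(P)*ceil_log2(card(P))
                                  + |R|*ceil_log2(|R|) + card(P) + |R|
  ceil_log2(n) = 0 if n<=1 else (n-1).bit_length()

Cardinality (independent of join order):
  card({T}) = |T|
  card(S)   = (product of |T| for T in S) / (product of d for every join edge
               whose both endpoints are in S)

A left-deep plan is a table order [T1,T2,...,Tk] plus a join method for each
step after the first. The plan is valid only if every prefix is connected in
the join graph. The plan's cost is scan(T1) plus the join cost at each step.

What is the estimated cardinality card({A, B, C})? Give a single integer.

40

Tables in S: A(40), B(50), C(400)
Edges inside S: A-C(d=5), A-B(d=40), C-B(d=100)
numerator = 40 * 50 * 400 = 800000
denominator = 5 * 40 * 100 = 20000
card(S) = 800000 / 20000 = 40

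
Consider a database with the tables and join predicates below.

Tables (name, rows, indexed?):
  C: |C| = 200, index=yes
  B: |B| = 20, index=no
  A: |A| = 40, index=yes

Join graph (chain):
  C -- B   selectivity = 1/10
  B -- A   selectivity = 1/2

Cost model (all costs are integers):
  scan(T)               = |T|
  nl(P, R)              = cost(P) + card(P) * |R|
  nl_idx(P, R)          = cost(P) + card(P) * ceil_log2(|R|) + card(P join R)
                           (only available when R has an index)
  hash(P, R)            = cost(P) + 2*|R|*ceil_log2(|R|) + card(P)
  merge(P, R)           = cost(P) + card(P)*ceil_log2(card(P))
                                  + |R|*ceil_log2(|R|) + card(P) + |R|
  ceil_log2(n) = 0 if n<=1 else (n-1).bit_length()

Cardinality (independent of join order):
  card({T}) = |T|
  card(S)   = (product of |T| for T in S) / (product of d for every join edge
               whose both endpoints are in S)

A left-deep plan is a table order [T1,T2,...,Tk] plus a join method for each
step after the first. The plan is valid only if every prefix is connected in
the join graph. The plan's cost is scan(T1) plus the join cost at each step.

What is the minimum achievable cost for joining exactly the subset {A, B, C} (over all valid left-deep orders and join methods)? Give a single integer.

Selinger DP over subsets of {A,B,C}:
  {C}: scan cost=200, card=200
  {B}: scan cost=20, card=20
  {A}: scan cost=40, card=40
  {BC}: card=400; try (C,nl_idx)→580, (B,hash)→600, (C,merge)→1940, (B,merge)→2120, (C,hash)→3240, (C,nl)→4020 …(+1); best=580 via (C,nl_idx)
  {AB}: card=400; try (B,hash)→280, (A,merge)→420, (B,merge)→440, (A,hash)→520, (A,nl_idx)→540, (A,nl)→820 …(+1); best=280 via (B,hash)
  {ABC}: card=8000; try (A,hash)→1460, (C,hash)→3880, (A,merge)→4860, (C,merge)→6080, (A,nl_idx)→10980, (C,nl_idx)→11480 …(+2); best=1460 via (A,hash)

1460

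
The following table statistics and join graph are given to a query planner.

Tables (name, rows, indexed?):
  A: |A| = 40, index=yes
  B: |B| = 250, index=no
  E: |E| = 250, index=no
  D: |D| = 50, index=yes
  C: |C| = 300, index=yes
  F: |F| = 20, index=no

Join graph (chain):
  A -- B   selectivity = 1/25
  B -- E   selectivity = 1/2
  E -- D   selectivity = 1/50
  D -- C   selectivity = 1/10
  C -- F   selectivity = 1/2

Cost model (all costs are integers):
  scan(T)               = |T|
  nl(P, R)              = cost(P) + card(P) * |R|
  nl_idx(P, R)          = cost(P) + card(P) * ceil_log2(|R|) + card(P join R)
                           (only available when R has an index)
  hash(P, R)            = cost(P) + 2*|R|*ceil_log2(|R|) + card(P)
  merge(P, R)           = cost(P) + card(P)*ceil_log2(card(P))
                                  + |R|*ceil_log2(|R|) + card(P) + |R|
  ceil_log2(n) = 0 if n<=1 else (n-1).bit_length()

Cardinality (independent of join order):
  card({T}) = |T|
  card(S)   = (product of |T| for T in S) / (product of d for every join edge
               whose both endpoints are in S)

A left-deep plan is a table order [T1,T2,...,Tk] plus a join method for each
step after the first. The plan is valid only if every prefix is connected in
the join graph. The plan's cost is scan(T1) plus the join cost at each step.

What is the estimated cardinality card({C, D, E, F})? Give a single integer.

Tables in S: C(300), D(50), E(250), F(20)
Edges inside S: E-D(d=50), D-C(d=10), C-F(d=2)
numerator = 300 * 50 * 250 * 20 = 75000000
denominator = 50 * 10 * 2 = 1000
card(S) = 75000000 / 1000 = 75000

75000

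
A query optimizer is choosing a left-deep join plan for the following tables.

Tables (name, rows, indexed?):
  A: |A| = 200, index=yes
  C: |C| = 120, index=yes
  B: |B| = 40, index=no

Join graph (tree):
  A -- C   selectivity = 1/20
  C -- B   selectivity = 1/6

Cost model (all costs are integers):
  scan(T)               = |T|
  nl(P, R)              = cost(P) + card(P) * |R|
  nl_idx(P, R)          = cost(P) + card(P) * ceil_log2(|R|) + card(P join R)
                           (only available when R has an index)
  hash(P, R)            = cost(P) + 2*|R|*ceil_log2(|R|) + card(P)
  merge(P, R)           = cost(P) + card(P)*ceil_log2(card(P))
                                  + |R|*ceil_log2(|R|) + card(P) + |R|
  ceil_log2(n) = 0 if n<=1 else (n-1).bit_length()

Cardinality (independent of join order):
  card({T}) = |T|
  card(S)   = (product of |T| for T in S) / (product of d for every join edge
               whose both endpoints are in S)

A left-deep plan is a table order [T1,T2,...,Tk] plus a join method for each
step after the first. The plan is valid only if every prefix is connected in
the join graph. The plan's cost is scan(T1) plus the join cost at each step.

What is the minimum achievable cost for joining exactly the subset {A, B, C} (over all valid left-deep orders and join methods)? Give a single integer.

Selinger DP over subsets of {A,B,C}:
  {A}: scan cost=200, card=200
  {C}: scan cost=120, card=120
  {B}: scan cost=40, card=40
  {AC}: card=1200; try (C,hash)→2080, (A,nl_idx)→2280, (C,nl_idx)→2800, (A,merge)→2880, (C,merge)→2960, (A,hash)→3440 …(+2); best=2080 via (C,hash)
  {BC}: card=800; try (B,hash)→720, (C,nl_idx)→1120, (C,merge)→1280, (B,merge)→1360, (C,hash)→1760, (C,nl)→4840 …(+1); best=720 via (B,hash)
  {ABC}: card=8000; try (B,hash)→3760, (A,hash)→4720, (A,merge)→11320, (A,nl_idx)→15120, (B,merge)→16760, (B,nl)→50080 …(+1); best=3760 via (B,hash)

3760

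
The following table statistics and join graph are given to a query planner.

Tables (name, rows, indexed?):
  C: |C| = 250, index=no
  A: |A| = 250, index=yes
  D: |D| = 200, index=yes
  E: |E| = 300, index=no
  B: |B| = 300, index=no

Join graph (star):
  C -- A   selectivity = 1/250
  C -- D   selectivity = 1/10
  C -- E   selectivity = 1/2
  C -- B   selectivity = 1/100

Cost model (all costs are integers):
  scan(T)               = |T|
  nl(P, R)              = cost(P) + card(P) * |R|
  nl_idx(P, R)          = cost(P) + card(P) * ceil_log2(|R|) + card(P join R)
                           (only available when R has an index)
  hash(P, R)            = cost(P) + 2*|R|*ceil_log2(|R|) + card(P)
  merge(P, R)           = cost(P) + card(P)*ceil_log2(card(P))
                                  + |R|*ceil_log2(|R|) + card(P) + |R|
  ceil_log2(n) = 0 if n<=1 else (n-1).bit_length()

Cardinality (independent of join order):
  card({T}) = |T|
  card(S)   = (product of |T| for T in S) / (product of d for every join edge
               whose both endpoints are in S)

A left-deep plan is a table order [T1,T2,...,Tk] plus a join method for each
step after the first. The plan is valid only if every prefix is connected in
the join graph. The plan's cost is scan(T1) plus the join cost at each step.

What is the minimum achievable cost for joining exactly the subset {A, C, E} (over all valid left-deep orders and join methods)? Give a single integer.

7750

Selinger DP over subsets of {A,C,E}:
  {C}: scan cost=250, card=250
  {A}: scan cost=250, card=250
  {E}: scan cost=300, card=300
  {AC}: card=250; try (A,nl_idx)→2500, (C,hash)→4500, (A,hash)→4500, (C,merge)→4750, (A,merge)→4750, (C,nl)→62750 …(+1); best=2500 via (A,nl_idx)
  {CE}: card=37500; try (C,hash)→4600, (E,merge)→5500, (C,merge)→5550, (E,hash)→5900, (E,nl)→75250, (C,nl)→75300; best=4600 via (C,hash)
  {ACE}: card=37500; try (E,merge)→7750, (E,hash)→8150, (A,hash)→46100, (E,nl)→77500, (A,nl_idx)→342100, (A,merge)→644350 …(+1); best=7750 via (E,merge)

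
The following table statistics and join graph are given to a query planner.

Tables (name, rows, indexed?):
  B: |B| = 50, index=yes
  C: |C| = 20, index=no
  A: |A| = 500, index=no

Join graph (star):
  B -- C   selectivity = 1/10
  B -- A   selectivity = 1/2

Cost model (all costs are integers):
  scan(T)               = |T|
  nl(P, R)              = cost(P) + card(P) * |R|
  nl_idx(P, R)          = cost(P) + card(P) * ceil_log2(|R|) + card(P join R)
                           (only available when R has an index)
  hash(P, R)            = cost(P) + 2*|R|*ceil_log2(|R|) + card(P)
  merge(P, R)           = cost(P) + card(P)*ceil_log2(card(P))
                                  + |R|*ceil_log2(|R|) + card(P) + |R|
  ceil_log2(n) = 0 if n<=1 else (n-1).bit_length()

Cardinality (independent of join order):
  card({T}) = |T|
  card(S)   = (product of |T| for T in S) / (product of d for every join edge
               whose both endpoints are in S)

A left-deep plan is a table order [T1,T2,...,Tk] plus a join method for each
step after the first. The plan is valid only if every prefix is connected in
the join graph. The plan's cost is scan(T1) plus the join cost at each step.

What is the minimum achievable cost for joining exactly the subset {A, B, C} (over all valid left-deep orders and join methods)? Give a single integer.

6040

Selinger DP over subsets of {A,B,C}:
  {B}: scan cost=50, card=50
  {C}: scan cost=20, card=20
  {A}: scan cost=500, card=500
  {BC}: card=100; try (B,nl_idx)→240, (C,hash)→300, (B,merge)→490, (C,merge)→520, (B,hash)→640, (B,nl)→1020 …(+1); best=240 via (B,nl_idx)
  {AB}: card=12500; try (B,hash)→1600, (A,merge)→5400, (B,merge)→5850, (A,hash)→9100, (B,nl_idx)→16000, (A,nl)→25050 …(+1); best=1600 via (B,hash)
  {ABC}: card=25000; try (A,merge)→6040, (A,hash)→9340, (C,hash)→14300, (A,nl)→50240, (C,merge)→189220, (C,nl)→251600; best=6040 via (A,merge)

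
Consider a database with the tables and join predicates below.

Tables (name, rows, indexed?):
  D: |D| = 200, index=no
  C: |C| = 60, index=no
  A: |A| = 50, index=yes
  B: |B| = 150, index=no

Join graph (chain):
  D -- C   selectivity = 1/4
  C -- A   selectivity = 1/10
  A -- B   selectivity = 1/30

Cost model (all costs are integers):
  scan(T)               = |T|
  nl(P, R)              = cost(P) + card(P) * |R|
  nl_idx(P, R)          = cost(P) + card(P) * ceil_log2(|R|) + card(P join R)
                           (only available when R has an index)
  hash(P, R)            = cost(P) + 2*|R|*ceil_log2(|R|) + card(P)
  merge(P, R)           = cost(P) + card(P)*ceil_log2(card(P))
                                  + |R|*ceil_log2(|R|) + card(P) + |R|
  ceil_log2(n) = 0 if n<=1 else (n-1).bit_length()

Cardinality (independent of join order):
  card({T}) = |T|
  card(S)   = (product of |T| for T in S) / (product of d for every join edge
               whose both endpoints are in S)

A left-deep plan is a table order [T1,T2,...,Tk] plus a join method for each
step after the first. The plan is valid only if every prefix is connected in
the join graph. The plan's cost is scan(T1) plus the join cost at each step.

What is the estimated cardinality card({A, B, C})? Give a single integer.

Tables in S: A(50), B(150), C(60)
Edges inside S: C-A(d=10), A-B(d=30)
numerator = 50 * 150 * 60 = 450000
denominator = 10 * 30 = 300
card(S) = 450000 / 300 = 1500

1500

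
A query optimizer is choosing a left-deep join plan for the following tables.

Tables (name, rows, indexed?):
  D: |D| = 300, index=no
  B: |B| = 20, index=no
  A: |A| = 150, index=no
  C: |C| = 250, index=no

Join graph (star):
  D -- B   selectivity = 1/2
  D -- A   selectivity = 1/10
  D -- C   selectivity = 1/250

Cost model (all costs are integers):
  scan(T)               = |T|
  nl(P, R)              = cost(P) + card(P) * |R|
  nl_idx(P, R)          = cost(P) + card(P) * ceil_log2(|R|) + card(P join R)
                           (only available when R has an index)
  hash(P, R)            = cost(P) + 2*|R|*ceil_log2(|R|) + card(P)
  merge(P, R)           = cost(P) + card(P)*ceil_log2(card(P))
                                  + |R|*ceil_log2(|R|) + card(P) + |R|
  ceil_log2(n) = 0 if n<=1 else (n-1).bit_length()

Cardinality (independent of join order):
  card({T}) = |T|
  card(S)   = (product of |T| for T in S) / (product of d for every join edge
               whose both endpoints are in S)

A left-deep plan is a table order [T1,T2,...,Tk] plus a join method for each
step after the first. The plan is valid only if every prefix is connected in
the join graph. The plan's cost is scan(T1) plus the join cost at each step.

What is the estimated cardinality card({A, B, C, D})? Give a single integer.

Tables in S: A(150), B(20), C(250), D(300)
Edges inside S: D-B(d=2), D-A(d=10), D-C(d=250)
numerator = 150 * 20 * 250 * 300 = 225000000
denominator = 2 * 10 * 250 = 5000
card(S) = 225000000 / 5000 = 45000

45000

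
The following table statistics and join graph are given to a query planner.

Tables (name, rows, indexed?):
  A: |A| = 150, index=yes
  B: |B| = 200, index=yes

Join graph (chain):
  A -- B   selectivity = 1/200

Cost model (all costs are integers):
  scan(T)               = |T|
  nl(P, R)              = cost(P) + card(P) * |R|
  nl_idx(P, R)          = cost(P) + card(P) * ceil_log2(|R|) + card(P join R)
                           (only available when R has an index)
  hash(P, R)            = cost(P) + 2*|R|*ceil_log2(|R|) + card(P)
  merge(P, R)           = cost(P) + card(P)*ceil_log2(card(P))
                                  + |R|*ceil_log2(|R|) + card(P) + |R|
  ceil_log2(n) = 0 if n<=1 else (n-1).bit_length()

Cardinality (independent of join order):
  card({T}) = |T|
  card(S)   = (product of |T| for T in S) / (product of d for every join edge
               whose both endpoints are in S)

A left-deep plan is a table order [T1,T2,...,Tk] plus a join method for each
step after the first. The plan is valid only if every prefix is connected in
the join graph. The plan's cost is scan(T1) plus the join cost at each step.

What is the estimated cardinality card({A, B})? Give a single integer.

Tables in S: A(150), B(200)
Edges inside S: A-B(d=200)
numerator = 150 * 200 = 30000
denominator = 200 = 200
card(S) = 30000 / 200 = 150

150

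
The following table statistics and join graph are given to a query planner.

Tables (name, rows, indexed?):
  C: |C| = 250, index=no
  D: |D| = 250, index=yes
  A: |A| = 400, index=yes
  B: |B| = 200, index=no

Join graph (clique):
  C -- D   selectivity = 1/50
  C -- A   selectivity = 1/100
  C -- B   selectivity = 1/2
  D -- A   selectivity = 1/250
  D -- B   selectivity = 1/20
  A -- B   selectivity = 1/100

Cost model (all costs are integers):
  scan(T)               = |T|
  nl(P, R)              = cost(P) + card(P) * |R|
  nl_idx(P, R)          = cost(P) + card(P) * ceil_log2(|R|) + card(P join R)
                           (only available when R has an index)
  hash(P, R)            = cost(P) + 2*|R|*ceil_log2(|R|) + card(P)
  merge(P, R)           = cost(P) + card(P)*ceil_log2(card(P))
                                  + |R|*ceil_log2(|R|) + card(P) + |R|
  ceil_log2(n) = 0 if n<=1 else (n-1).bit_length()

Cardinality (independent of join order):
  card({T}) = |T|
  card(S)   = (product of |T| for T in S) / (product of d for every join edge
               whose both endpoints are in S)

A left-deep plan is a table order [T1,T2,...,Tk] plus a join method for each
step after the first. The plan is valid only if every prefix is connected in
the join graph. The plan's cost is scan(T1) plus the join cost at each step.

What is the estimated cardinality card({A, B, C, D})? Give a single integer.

Tables in S: A(400), B(200), C(250), D(250)
Edges inside S: C-D(d=50), C-A(d=100), C-B(d=2), D-A(d=250), D-B(d=20), A-B(d=100)
numerator = 400 * 200 * 250 * 250 = 5000000000
denominator = 50 * 100 * 2 * 250 * 20 * 100 = 5000000000
card(S) = 5000000000 / 5000000000 = 1

1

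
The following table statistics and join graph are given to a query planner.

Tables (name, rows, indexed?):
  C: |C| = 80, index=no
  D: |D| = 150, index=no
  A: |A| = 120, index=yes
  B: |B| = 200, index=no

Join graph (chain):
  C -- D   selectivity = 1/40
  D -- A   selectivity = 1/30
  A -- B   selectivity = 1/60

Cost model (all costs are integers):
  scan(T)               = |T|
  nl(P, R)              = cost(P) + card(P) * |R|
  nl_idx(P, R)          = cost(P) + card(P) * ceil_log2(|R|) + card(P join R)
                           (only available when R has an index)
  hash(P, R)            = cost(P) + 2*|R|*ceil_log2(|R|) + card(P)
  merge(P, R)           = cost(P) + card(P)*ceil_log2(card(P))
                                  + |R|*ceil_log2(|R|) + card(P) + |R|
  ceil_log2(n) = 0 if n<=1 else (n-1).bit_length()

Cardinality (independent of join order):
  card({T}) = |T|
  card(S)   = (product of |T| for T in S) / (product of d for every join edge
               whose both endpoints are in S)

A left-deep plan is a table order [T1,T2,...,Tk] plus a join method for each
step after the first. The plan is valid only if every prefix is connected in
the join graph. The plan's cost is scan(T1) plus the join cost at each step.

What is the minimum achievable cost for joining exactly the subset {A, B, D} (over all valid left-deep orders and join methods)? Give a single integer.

Selinger DP over subsets of {A,B,D}:
  {D}: scan cost=150, card=150
  {A}: scan cost=120, card=120
  {B}: scan cost=200, card=200
  {AD}: card=600; try (A,nl_idx)→1800, (A,hash)→1980, (D,merge)→2430, (A,merge)→2460, (D,hash)→2640, (D,nl)→18120 …(+1); best=1800 via (A,nl_idx)
  {AB}: card=400; try (A,nl_idx)→2000, (A,hash)→2080, (B,merge)→2880, (A,merge)→2960, (B,hash)→3440, (B,nl)→24120 …(+1); best=2000 via (A,nl_idx)
  {ABD}: card=2000; try (D,hash)→4800, (B,hash)→5600, (D,merge)→7350, (B,merge)→10200, (D,nl)→62000, (B,nl)→121800; best=4800 via (D,hash)

4800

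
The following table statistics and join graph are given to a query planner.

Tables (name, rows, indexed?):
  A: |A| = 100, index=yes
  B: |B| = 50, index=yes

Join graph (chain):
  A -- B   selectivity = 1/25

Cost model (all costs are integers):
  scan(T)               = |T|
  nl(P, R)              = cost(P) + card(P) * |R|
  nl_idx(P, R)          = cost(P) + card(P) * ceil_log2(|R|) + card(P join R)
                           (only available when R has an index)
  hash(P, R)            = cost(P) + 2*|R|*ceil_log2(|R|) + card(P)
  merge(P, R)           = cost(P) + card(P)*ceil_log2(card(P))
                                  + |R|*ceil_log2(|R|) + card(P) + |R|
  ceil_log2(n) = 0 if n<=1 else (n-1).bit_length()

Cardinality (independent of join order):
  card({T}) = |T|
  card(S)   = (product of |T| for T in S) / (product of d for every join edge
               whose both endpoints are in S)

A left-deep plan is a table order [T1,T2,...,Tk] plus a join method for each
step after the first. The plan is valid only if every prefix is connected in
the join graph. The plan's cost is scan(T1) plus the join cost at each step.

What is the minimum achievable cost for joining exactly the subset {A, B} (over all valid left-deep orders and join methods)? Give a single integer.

600

Selinger DP over subsets of {A,B}:
  {A}: scan cost=100, card=100
  {B}: scan cost=50, card=50
  {AB}: card=200; try (A,nl_idx)→600, (B,hash)→800, (B,nl_idx)→900, (A,merge)→1200, (B,merge)→1250, (A,hash)→1500 …(+2); best=600 via (A,nl_idx)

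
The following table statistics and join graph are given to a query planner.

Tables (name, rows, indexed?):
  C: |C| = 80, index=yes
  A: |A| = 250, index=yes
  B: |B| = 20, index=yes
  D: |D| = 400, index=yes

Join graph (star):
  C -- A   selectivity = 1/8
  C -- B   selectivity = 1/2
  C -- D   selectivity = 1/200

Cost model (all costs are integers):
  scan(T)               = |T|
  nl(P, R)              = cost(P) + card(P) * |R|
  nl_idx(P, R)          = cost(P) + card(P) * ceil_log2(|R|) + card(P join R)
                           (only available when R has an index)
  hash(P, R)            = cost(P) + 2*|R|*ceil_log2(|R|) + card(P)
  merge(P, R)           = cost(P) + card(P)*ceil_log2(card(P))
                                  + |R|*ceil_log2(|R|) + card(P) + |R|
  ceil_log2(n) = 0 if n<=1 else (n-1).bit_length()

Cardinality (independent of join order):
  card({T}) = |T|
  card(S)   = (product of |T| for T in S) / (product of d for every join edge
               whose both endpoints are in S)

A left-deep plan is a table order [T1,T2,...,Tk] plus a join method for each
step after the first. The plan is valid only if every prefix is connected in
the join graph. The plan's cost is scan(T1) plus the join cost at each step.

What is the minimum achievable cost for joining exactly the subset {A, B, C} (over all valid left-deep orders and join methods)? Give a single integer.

4320

Selinger DP over subsets of {A,B,C}:
  {C}: scan cost=80, card=80
  {A}: scan cost=250, card=250
  {B}: scan cost=20, card=20
  {AC}: card=2500; try (C,hash)→1620, (A,merge)→2970, (C,merge)→3140, (A,nl_idx)→3220, (A,hash)→4160, (C,nl_idx)→4500 …(+2); best=1620 via (C,hash)
  {BC}: card=800; try (B,hash)→360, (C,merge)→780, (B,merge)→840, (C,nl_idx)→960, (C,hash)→1160, (B,nl_idx)→1280 …(+2); best=360 via (B,hash)
  {ABC}: card=25000; try (B,hash)→4320, (A,hash)→5160, (A,merge)→11410, (A,nl_idx)→31760, (B,merge)→34240, (B,nl_idx)→39120 …(+2); best=4320 via (B,hash)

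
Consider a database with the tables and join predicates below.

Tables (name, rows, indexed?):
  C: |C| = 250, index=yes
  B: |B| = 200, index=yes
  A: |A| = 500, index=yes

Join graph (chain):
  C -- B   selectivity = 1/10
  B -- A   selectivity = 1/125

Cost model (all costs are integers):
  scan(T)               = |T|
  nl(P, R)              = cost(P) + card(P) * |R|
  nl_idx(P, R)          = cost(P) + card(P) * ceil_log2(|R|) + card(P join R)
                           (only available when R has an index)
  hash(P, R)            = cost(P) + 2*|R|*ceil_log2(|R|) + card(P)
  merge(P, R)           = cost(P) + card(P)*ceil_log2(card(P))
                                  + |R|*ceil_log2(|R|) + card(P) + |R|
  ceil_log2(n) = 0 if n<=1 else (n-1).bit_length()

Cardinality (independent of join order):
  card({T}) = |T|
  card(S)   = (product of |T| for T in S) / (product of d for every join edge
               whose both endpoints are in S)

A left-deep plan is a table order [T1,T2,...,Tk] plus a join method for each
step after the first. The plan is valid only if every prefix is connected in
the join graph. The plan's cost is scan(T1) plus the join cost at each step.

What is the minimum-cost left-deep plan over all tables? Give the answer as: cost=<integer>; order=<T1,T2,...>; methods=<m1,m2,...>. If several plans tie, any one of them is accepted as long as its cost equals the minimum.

cost=7600; order=B,A,C; methods=nl_idx,hash

Selinger DP (subsets sized 1..n):
  {C}: scan cost=250, card=250
  {B}: scan cost=200, card=200
  {A}: scan cost=500, card=500
  {BC}: card=5000; try (B,hash)→3700, (C,merge)→4250, (B,merge)→4300, (C,hash)→4400, (C,nl_idx)→6800, (B,nl_idx)→7250 …(+2); best=3700 via (B,hash)
  {AB}: card=800; try (A,nl_idx)→2800, (B,hash)→4200, (B,nl_idx)→5300, (A,merge)→7000, (B,merge)→7300, (A,hash)→9400 …(+2); best=2800 via (A,nl_idx)
  {ABC}: card=20000; try (C,hash)→7600, (C,merge)→13850, (A,hash)→17700, (C,nl_idx)→29200, (A,nl_idx)→68700, (A,merge)→78700 …(+2); best=7600 via (C,hash)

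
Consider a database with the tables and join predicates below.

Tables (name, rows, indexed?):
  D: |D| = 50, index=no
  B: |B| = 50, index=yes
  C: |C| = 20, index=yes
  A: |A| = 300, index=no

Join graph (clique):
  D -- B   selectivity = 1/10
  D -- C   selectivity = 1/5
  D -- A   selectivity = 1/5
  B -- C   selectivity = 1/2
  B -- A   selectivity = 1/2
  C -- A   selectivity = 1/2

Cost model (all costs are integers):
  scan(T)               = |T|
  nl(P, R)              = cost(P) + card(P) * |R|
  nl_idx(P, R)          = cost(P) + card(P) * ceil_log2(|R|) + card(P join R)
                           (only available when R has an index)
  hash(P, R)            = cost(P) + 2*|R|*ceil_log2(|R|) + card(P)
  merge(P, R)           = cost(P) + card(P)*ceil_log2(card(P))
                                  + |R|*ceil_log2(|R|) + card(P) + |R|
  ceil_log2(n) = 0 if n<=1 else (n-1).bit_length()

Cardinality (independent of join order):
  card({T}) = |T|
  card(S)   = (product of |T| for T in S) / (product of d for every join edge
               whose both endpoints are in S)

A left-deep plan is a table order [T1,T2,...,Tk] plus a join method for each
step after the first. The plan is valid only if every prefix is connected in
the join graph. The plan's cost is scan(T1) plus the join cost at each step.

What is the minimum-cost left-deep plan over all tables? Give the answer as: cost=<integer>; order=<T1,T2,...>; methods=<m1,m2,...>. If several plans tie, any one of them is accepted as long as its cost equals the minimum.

cost=6950; order=D,B,C,A; methods=nl_idx,hash,hash

Selinger DP (subsets sized 1..n):
  {D}: scan cost=50, card=50
  {B}: scan cost=50, card=50
  {C}: scan cost=20, card=20
  {A}: scan cost=300, card=300
  {BD}: card=250; try (B,nl_idx)→600, (D,hash)→700, (B,hash)→700, (D,merge)→750, (B,merge)→750, (D,nl)→2550 …(+1); best=600 via (B,nl_idx)
  {CD}: card=200; try (C,hash)→300, (D,merge)→490, (C,nl_idx)→500, (C,merge)→520, (D,hash)→640, (D,nl)→1020 …(+1); best=300 via (C,hash)
  {AD}: card=3000; try (D,hash)→1200, (A,merge)→3400, (D,merge)→3650, (A,hash)→5500, (A,nl)→15050, (D,nl)→15300; best=1200 via (D,hash)
  {BC}: card=500; try (C,hash)→300, (B,merge)→490, (C,merge)→520, (B,hash)→640, (B,nl_idx)→640, (C,nl_idx)→800 …(+2); best=300 via (C,hash)
  {AB}: card=7500; try (B,hash)→1200, (A,merge)→3400, (B,merge)→3650, (A,hash)→5500, (B,nl_idx)→9600, (A,nl)→15050 …(+1); best=1200 via (B,hash)
  {AC}: card=3000; try (C,hash)→800, (A,merge)→3140, (C,merge)→3420, (C,nl_idx)→4800, (A,hash)→5440, (A,nl)→6020 …(+1); best=800 via (C,hash)
  {BCD}: card=500; try (C,hash)→1050, (B,hash)→1100, (D,hash)→1400, (B,nl_idx)→2000, (C,nl_idx)→2350, (B,merge)→2450 …(+5); best=1050 via (C,hash)
  {ABD}: card=7500; try (B,hash)→4800, (A,merge)→5850, (A,hash)→6250, (D,hash)→9300, (B,nl_idx)→26700, (B,merge)→40550 …(+4); best=4800 via (B,hash)
  {ACD}: card=6000; try (D,hash)→4400, (C,hash)→4400, (A,merge)→5100, (A,hash)→5900, (C,nl_idx)→22200, (D,merge)→40150 …(+4); best=4400 via (D,hash)
  {ABC}: card=37500; try (B,hash)→4400, (A,hash)→6200, (A,merge)→8300, (C,hash)→8900, (B,merge)→40150, (B,nl_idx)→56300 …(+5); best=4400 via (B,hash)
  {ABCD}: card=7500; try (A,hash)→6950, (A,merge)→9050, (B,hash)→11000, (C,hash)→12500, (D,hash)→42500, (B,nl_idx)→47900 …(+8); best=6950 via (A,hash)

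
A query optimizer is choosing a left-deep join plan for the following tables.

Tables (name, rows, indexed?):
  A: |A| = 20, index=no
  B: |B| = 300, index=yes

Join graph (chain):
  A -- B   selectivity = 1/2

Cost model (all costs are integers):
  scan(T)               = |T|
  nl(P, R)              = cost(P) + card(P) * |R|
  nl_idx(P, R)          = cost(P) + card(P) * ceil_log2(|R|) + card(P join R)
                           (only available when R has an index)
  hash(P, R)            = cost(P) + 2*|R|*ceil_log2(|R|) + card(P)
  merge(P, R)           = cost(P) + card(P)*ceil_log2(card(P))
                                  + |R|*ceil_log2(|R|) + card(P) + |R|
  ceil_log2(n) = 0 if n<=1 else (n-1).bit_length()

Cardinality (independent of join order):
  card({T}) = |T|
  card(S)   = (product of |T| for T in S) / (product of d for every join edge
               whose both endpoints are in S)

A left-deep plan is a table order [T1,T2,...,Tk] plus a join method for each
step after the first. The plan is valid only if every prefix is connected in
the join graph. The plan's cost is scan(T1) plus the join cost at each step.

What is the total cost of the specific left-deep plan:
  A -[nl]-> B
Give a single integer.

6020

step 1: scan A: cost=20, card=20
step 2: join B via nl
    card(P join B) = 20*300/(2) = 3000
    cost = 20 + 20*300 = 6020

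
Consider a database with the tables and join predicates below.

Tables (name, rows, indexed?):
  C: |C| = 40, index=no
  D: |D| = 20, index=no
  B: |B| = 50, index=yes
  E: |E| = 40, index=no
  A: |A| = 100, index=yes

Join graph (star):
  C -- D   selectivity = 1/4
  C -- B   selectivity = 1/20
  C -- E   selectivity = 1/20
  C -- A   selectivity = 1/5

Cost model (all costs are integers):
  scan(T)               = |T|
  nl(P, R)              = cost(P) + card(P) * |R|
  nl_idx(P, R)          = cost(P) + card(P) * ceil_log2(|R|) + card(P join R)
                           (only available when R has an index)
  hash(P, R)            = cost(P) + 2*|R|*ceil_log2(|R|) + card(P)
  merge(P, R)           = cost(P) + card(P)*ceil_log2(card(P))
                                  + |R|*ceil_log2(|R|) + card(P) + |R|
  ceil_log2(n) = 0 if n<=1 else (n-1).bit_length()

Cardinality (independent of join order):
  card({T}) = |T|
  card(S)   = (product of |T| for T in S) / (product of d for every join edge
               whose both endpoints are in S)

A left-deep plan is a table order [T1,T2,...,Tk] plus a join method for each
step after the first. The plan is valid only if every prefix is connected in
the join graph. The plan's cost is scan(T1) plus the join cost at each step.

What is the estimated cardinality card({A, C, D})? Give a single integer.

4000

Tables in S: A(100), C(40), D(20)
Edges inside S: C-D(d=4), C-A(d=5)
numerator = 100 * 40 * 20 = 80000
denominator = 4 * 5 = 20
card(S) = 80000 / 20 = 4000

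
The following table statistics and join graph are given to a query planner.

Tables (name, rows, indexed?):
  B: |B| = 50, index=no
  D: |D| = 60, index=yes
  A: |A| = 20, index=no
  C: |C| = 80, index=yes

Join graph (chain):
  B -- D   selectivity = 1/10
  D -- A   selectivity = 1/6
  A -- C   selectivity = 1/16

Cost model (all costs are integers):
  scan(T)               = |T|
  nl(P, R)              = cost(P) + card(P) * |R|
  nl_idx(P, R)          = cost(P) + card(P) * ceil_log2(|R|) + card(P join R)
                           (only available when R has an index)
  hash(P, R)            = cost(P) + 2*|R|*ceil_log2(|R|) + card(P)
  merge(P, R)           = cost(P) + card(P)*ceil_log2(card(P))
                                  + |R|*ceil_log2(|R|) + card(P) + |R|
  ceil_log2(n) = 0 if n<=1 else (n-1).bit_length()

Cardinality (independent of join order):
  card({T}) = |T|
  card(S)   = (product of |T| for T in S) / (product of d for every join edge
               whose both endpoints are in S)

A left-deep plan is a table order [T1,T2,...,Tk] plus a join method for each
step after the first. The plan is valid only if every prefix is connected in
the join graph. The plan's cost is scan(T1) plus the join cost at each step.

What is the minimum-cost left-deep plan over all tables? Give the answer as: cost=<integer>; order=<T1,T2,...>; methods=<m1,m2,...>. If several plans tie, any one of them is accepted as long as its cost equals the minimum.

cost=2680; order=A,C,D,B; methods=nl_idx,hash,hash

Selinger DP (subsets sized 1..n):
  {B}: scan cost=50, card=50
  {D}: scan cost=60, card=60
  {A}: scan cost=20, card=20
  {C}: scan cost=80, card=80
  {BD}: card=300; try (D,nl_idx)→650, (B,hash)→720, (D,hash)→820, (D,merge)→820, (B,merge)→830, (D,nl)→3050 …(+1); best=650 via (D,nl_idx)
  {AD}: card=200; try (A,hash)→320, (D,nl_idx)→340, (D,merge)→560, (A,merge)→600, (D,hash)→760, (D,nl)→1220 …(+1); best=320 via (A,hash)
  {AC}: card=100; try (C,nl_idx)→260, (A,hash)→360, (C,merge)→780, (A,merge)→840, (C,hash)→1160, (C,nl)→1620 …(+1); best=260 via (C,nl_idx)
  {ABD}: card=1000; try (B,hash)→1120, (A,hash)→1150, (B,merge)→2470, (A,merge)→3770, (A,nl)→6650, (B,nl)→10320; best=1120 via (B,hash)
  {ACD}: card=1000; try (D,hash)→1080, (D,merge)→1480, (C,hash)→1640, (D,nl_idx)→1860, (C,nl_idx)→2720, (C,merge)→2760 …(+2); best=1080 via (D,hash)
  {ABCD}: card=5000; try (B,hash)→2680, (C,hash)→3240, (B,merge)→12430, (C,merge)→12760, (C,nl_idx)→13120, (B,nl)→51080 …(+1); best=2680 via (B,hash)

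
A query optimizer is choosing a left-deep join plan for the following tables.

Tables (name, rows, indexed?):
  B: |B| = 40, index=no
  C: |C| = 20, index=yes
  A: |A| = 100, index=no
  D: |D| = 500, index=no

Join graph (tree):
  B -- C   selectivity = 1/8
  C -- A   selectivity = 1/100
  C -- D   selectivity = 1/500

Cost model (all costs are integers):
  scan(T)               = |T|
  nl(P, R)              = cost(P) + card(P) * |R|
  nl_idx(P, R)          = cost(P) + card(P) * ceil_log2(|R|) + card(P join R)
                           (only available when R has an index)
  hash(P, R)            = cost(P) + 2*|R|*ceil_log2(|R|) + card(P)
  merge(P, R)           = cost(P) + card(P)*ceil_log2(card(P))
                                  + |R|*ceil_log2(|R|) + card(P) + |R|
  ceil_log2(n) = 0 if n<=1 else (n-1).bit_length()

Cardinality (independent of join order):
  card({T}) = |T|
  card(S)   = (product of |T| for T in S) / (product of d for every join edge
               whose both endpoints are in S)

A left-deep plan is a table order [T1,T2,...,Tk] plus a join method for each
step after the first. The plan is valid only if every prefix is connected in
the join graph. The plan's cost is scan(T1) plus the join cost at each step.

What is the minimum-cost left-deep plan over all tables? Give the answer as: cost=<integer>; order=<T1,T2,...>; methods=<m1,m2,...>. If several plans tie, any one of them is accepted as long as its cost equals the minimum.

Selinger DP (subsets sized 1..n):
  {B}: scan cost=40, card=40
  {C}: scan cost=20, card=20
  {A}: scan cost=100, card=100
  {D}: scan cost=500, card=500
  {BC}: card=100; try (C,hash)→280, (C,nl_idx)→340, (B,merge)→420, (C,merge)→440, (B,hash)→520, (B,nl)→820 …(+1); best=280 via (C,hash)
  {AC}: card=20; try (C,hash)→400, (C,nl_idx)→620, (A,merge)→940, (C,merge)→1020, (A,hash)→1440, (A,nl)→2020 …(+1); best=400 via (C,hash)
  {CD}: card=20; try (C,hash)→1200, (C,nl_idx)→3020, (D,merge)→5140, (C,merge)→5620, (D,hash)→9040, (D,nl)→10020 …(+1); best=1200 via (C,hash)
  {ABC}: card=100; try (B,merge)→800, (B,hash)→900, (B,nl)→1200, (A,hash)→1780, (A,merge)→1880, (A,nl)→10280; best=800 via (B,merge)
  {BCD}: card=100; try (B,merge)→1600, (B,hash)→1700, (B,nl)→2000, (D,merge)→6080, (D,hash)→9380, (D,nl)→50280; best=1600 via (B,merge)
  {ACD}: card=20; try (A,merge)→2120, (A,hash)→2620, (A,nl)→3200, (D,merge)→5520, (D,hash)→9420, (D,nl)→10400; best=2120 via (A,merge)
  {ABCD}: card=100; try (B,merge)→2520, (B,hash)→2620, (B,nl)→2920, (A,hash)→3100, (A,merge)→3200, (D,merge)→6600 …(+3); best=2520 via (B,merge)

cost=2520; order=D,C,A,B; methods=hash,merge,merge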